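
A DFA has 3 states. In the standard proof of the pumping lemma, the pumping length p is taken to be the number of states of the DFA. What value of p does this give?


Pumping lemma for regular languages (standard proof):
Take p = |Q|, the number of DFA states.
Any string of length >= |Q| passes through |Q|+1 states while reading its first |Q| symbols,
so by pigeonhole some state repeats, giving the loop that can be pumped.
Here |Q| = 3
Therefore the proof uses p = 3

3


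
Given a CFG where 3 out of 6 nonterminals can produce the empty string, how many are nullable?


Nonterminals: {S, A, B, C, D, E}
A nonterminal is nullable if it can derive epsilon
Counting nullable nonterminals: 3
Total nullable = 3

3


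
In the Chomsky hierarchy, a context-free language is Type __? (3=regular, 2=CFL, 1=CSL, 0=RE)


Chomsky hierarchy levels:
  Type 3: Regular (DFA/NFA/regex)
  Type 2: Context-free (PDA)
  Type 1: Context-sensitive
  Type 0: Recursively enumerable (TM)
'context-free' corresponds to Type 2

2


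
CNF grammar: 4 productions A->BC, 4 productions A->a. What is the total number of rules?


CNF allows two rule forms:
  A -> BC (binary): 4 rules
  A -> a (terminal): 4 rules
Total = 4 + 4 = 8

8


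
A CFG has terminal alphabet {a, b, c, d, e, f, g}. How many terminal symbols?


Terminal symbols: a, b, c, d, e, f, g
Counting each: a (#1), b (#2), c (#3), d (#4), e (#5), f (#6), g (#7)
Total = 7

7


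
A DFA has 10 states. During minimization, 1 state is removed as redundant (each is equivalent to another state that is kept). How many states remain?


Original DFA: 10 states
Redundant states removed: 1
Minimized states = original - removed
= 10 - 1
= 9

9


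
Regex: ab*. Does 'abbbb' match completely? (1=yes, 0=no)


Pattern: ab*
String: 'abbbb'
Pattern requires: exactly one 'a' followed by zero or more 'b's
First char is 'a' -> OK
Rest 'bbbb': all b's? Yes
Result: 1

1


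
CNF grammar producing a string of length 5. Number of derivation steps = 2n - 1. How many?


Chomsky Normal Form derivation:
String length n = 5
Each step either:
  - Splits a nonterminal into two (n-1 such steps)
  - Converts a nonterminal to terminal (n such steps)
Total = (n-1) + n = 2n - 1
= 2(5) - 1
= 10 - 1
= 9

9


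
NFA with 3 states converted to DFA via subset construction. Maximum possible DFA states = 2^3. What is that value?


NFA has 3 states
Subset construction: each DFA state = subset of NFA states
Maximum subsets = 2^3
2^3 = 8

8


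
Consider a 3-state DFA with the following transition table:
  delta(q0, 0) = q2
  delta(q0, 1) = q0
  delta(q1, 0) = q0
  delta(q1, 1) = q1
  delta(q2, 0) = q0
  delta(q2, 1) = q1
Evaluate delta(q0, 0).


Looking up transition function:
delta(q0, 0) in the table
Row: q0, Column: 0
Result: q2

q2


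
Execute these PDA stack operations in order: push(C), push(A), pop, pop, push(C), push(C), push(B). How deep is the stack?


Tracing stack operations:
  push(C) -> stack = [C], depth=1
  push(A) -> stack = [C,A], depth=2
  pop -> removed A, stack = [C], depth=1
  pop -> removed C, stack = [], depth=0
  push(C) -> stack = [C], depth=1
  push(C) -> stack = [C,C], depth=2
  push(B) -> stack = [C,C,B], depth=3
Final depth = 3

3


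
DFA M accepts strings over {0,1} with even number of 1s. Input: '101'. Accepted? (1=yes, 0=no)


DFA has 2 states: q_even (start, accept=yes) and q_odd
Processing string '101' character by character:
  Position 0: read '1', 1-count=1 -> q_odd
  Position 1: read '0', 1-count=1 -> q_odd (no change)
  Position 2: read '1', 1-count=2 -> q_even
Final state: q_even, total 1s = 2 (even); the DFA requires an even count -> accept

1


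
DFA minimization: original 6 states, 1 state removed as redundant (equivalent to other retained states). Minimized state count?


Original DFA: 6 states
Redundant states removed: 1
Minimized states = original - removed
= 6 - 1
= 5

5


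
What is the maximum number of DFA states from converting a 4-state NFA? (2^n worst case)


NFA has 4 states
Subset construction: each DFA state = subset of NFA states
Maximum subsets = 2^4
2^4 = 16

16


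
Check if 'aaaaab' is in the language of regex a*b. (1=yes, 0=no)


Pattern: a*b
String: 'aaaaab'
Pattern requires: zero or more 'a's followed by exactly one 'b'
Found 5 leading 'a's
Remaining: 'b'
Remaining is exactly 'b' -> match
Result: 1

1


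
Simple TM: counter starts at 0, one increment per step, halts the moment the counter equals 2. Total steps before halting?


Counter starts at 0. Counting sequence:
  Step 1: counter = 1
  Step 2: counter = 2
Counter reached 2 -> halt
Total steps = 2

2


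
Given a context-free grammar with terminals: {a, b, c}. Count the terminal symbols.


Terminal symbols: a, b, c
Counting each: a (#1), b (#2), c (#3)
Total = 3

3


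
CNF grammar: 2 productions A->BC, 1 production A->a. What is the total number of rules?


CNF allows two rule forms:
  A -> BC (binary): 2 rules
  A -> a (terminal): 1 rule
Total = 2 + 1 = 3

3


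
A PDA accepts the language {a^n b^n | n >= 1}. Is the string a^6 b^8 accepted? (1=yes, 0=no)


Language requires equal numbers of a's and b's
PDA pushes for each 'a', pops for each 'b'
Number of a's = 6
Number of b's = 8
6 != 8 -> Reject

0


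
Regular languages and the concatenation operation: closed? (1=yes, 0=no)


Regular languages are closed under all standard operations:
- Union: Yes (product construction)
- Intersection: Yes (product construction)
- Complement: Yes (swap accept/reject)
- Concatenation: Yes (NFA construction)
Operation: concatenation -> Closed

1


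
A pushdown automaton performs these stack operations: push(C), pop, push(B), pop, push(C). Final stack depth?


Tracing stack operations:
  push(C) -> stack = [C], depth=1
  pop -> removed C, stack = [], depth=0
  push(B) -> stack = [B], depth=1
  pop -> removed B, stack = [], depth=0
  push(C) -> stack = [C], depth=1
Final depth = 1

1


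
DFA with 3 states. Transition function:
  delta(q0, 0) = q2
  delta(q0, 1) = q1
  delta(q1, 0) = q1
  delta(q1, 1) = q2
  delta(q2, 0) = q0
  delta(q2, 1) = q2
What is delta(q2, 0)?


Looking up transition function:
delta(q2, 0) in the table
Row: q2, Column: 0
Result: q0

q0


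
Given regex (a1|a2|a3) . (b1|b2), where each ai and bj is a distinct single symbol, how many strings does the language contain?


First group: 3 alternatives
Second group: 2 alternatives
Concatenation: each choice from group 1 pairs with each from group 2
Total = 3 x 2 = 6

6


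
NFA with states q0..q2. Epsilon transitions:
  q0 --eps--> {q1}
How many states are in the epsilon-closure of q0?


Starting from q0
Initialize closure = {q0}
Follow epsilon from q0 -> add q1
Final closure: {q0, q1}
Size = 2

2


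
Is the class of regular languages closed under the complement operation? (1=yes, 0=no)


Regular languages are closed under:
- Union (DFA product construction)
- Intersection (DFA product construction)
- Complement (swap accept/reject states)
- Concatenation (NFA construction)
- Kleene star (NFA construction)
complement is in this list
Therefore: closed

1


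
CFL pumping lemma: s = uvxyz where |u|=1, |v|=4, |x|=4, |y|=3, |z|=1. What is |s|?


|s| = |u| + |v| + |x| + |y| + |z|
= 1 + 4 + 4 + 3 + 1
= 5 + 4 + 4
= 9 + 4
= 13

13


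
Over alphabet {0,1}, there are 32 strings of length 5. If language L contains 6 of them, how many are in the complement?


Alphabet: {0,1}
String length: 5
Total strings of length 5 = 2^5 = 32
Strings in L = 6
Complement = total - |L|
= 32 - 6
= 26

26


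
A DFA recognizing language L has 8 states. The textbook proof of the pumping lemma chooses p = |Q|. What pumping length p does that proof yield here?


Pumping lemma for regular languages (standard proof):
Take p = |Q|, the number of DFA states.
Any string of length >= |Q| passes through |Q|+1 states while reading its first |Q| symbols,
so by pigeonhole some state repeats, giving the loop that can be pumped.
Here |Q| = 8
Therefore the proof uses p = 8

8


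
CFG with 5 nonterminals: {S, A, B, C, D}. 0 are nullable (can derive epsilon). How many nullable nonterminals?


Nonterminals: {S, A, B, C, D}
A nonterminal is nullable if it can derive epsilon
Counting nullable nonterminals: 0
Total nullable = 0

0


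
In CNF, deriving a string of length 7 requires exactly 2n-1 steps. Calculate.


Chomsky Normal Form derivation:
String length n = 7
Each step either:
  - Splits a nonterminal into two (n-1 such steps)
  - Converts a nonterminal to terminal (n such steps)
Total = (n-1) + n = 2n - 1
= 2(7) - 1
= 14 - 1
= 13

13


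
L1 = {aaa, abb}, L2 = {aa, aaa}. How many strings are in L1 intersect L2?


L1 = {aaa, abb}
L2 = {aa, aaa}
Checking each string in L1 against L2:
  'aaa': in L2? Yes
  'abb': in L2? No
Intersection = {aaa}
|L1 ∩ L2| = 1

1


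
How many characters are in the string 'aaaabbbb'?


String: 'aaaabbbb'
Counting characters:
  'a' appears 4 time(s)
  'b' appears 4 time(s)
Total length = 4 + 4 = 8

8


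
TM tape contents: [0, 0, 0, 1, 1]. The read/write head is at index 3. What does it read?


Tape: [0, 0, 0, 1, 1]
Positions: 0 1 2 3 4
Values:    0 0 0 1 1
Head at position 3
tape[3] = 1

1


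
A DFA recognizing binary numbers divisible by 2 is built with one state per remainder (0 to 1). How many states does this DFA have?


Divisibility by 2 is tracked via the remainder mod 2: 0, 1, ..., 1
The construction assigns one state to each remainder
Number of remainders = 2

2


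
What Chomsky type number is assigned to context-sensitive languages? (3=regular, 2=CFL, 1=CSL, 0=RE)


Chomsky hierarchy levels:
  Type 3: Regular (DFA/NFA/regex)
  Type 2: Context-free (PDA)
  Type 1: Context-sensitive
  Type 0: Recursively enumerable (TM)
'context-sensitive' corresponds to Type 1

1


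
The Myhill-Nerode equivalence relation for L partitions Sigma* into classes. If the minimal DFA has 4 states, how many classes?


Myhill-Nerode theorem:
Number of equivalence classes = number of states in minimal DFA
Minimal DFA states = 4
Therefore equivalence classes = 4

4


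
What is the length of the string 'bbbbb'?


String: 'bbbbb'
Counting characters:
  'b' appears 5 time(s)
Total length = 0 + 5 = 5

5


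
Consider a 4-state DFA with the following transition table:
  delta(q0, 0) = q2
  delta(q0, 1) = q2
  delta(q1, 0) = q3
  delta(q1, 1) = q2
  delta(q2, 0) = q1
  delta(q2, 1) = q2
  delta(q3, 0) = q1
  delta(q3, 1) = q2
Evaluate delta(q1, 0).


Looking up transition function:
delta(q1, 0) in the table
Row: q1, Column: 0
Result: q3

q3


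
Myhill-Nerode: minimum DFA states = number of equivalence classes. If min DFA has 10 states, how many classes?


Myhill-Nerode theorem:
Number of equivalence classes = number of states in minimal DFA
Minimal DFA states = 10
Therefore equivalence classes = 10

10


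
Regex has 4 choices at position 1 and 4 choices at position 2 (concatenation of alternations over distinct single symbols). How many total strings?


First group: 4 alternatives
Second group: 4 alternatives
Concatenation: each choice from group 1 pairs with each from group 2
Total = 4 x 4 = 16

16


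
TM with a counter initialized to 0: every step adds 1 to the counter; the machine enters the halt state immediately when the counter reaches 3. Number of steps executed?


Counter starts at 0. Counting sequence:
  Step 1: counter = 1
  Step 2: counter = 2
  Step 3: counter = 3
Counter reached 3 -> halt
Total steps = 3

3


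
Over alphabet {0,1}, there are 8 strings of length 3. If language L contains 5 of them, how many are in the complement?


Alphabet: {0,1}
String length: 3
Total strings of length 3 = 2^3 = 8
Strings in L = 5
Complement = total - |L|
= 8 - 5
= 3

3


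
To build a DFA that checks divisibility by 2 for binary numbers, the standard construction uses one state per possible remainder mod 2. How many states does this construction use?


Divisibility by 2 is tracked via the remainder mod 2: 0, 1, ..., 1
The construction assigns one state to each remainder
Number of remainders = 2

2


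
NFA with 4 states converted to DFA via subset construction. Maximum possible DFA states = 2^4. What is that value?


NFA has 4 states
Subset construction: each DFA state = subset of NFA states
Maximum subsets = 2^4
2^4 = 16

16


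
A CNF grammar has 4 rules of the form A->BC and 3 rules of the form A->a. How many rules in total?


CNF allows two rule forms:
  A -> BC (binary): 4 rules
  A -> a (terminal): 3 rules
Total = 4 + 3 = 7

7


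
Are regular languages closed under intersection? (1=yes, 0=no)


Regular languages are closed under:
- Union (DFA product construction)
- Intersection (DFA product construction)
- Complement (swap accept/reject states)
- Concatenation (NFA construction)
- Kleene star (NFA construction)
intersection is in this list
Therefore: closed

1


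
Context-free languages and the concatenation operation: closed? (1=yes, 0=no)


CFL closure properties:
  Closed under: union, concatenation, Kleene star
  NOT closed under: intersection, complement
Operation 'concatenation' is in closed list -> Yes (closed)

1


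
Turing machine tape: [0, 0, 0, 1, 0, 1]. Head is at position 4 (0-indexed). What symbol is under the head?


Tape: [0, 0, 0, 1, 0, 1]
Positions: 0 1 2 3 4 5
Values:    0 0 0 1 0 1
Head at position 4
tape[4] = 0

0


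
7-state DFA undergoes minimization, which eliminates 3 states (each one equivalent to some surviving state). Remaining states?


Original DFA: 7 states
Redundant states removed: 3
Minimized states = original - removed
= 7 - 3
= 4

4


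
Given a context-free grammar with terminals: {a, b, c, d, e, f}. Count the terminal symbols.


Terminal symbols: a, b, c, d, e, f
Counting each: a (#1), b (#2), c (#3), d (#4), e (#5), f (#6)
Total = 6

6


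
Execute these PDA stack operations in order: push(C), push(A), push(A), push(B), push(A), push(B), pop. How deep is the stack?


Tracing stack operations:
  push(C) -> stack = [C], depth=1
  push(A) -> stack = [C,A], depth=2
  push(A) -> stack = [C,A,A], depth=3
  push(B) -> stack = [C,A,A,B], depth=4
  push(A) -> stack = [C,A,A,B,A], depth=5
  push(B) -> stack = [C,A,A,B,A,B], depth=6
  pop -> removed B, stack = [C,A,A,B,A], depth=5
Final depth = 5

5


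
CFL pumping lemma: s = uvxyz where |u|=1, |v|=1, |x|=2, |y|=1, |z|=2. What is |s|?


|s| = |u| + |v| + |x| + |y| + |z|
= 1 + 1 + 2 + 1 + 2
= 2 + 2 + 3
= 4 + 3
= 7

7


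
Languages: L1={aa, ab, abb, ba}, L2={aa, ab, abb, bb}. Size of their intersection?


L1 = {aa, ab, abb, ba}
L2 = {aa, ab, abb, bb}
Checking each string in L1 against L2:
  'aa': in L2? Yes
  'ab': in L2? Yes
  'abb': in L2? Yes
  'ba': in L2? No
Intersection = {aa, ab, abb}
|L1 ∩ L2| = 3

3


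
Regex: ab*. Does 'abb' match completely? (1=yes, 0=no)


Pattern: ab*
String: 'abb'
Pattern requires: exactly one 'a' followed by zero or more 'b's
First char is 'a' -> OK
Rest 'bb': all b's? Yes
Result: 1

1


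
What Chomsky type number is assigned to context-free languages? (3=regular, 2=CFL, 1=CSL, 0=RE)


Chomsky hierarchy levels:
  Type 3: Regular (DFA/NFA/regex)
  Type 2: Context-free (PDA)
  Type 1: Context-sensitive
  Type 0: Recursively enumerable (TM)
'context-free' corresponds to Type 2

2


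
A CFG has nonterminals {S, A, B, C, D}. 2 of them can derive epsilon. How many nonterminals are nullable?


Nonterminals: {S, A, B, C, D}
A nonterminal is nullable if it can derive epsilon
Counting nullable nonterminals: 2
Total nullable = 2

2


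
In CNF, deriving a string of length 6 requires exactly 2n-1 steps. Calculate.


Chomsky Normal Form derivation:
String length n = 6
Each step either:
  - Splits a nonterminal into two (n-1 such steps)
  - Converts a nonterminal to terminal (n such steps)
Total = (n-1) + n = 2n - 1
= 2(6) - 1
= 12 - 1
= 11

11


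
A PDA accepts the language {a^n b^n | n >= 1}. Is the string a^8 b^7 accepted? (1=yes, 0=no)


Language requires equal numbers of a's and b's
PDA pushes for each 'a', pops for each 'b'
Number of a's = 8
Number of b's = 7
8 != 7 -> Reject

0


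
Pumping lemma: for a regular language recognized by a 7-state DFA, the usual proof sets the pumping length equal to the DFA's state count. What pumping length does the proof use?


Pumping lemma for regular languages (standard proof):
Take p = |Q|, the number of DFA states.
Any string of length >= |Q| passes through |Q|+1 states while reading its first |Q| symbols,
so by pigeonhole some state repeats, giving the loop that can be pumped.
Here |Q| = 7
Therefore the proof uses p = 7

7


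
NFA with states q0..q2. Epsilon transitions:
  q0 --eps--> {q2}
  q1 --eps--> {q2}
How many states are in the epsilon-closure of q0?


Starting from q0
Initialize closure = {q0}
Follow epsilon from q0 -> add q2
Final closure: {q0, q2}
Size = 2

2


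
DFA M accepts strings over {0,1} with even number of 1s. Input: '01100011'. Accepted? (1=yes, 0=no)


DFA has 2 states: q_even (start, accept=yes) and q_odd
Processing string '01100011' character by character:
  Position 0: read '0', 1-count=0 -> q_even (no change)
  Position 1: read '1', 1-count=1 -> q_odd
  Position 2: read '1', 1-count=2 -> q_even
  Position 3: read '0', 1-count=2 -> q_even (no change)
  Position 4: read '0', 1-count=2 -> q_even (no change)
  Position 5: read '0', 1-count=2 -> q_even (no change)
  Position 6: read '1', 1-count=3 -> q_odd
  Position 7: read '1', 1-count=4 -> q_even
Final state: q_even, total 1s = 4 (even); the DFA requires an even count -> accept

1


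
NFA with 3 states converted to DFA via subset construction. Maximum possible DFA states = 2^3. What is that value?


NFA has 3 states
Subset construction: each DFA state = subset of NFA states
Maximum subsets = 2^3
2^3 = 8

8


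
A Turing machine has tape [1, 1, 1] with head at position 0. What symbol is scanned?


Tape: [1, 1, 1]
Positions: 0 1 2
Values:    1 1 1
Head at position 0
tape[0] = 1

1


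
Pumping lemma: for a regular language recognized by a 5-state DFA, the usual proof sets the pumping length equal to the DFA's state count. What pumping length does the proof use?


Pumping lemma for regular languages (standard proof):
Take p = |Q|, the number of DFA states.
Any string of length >= |Q| passes through |Q|+1 states while reading its first |Q| symbols,
so by pigeonhole some state repeats, giving the loop that can be pumped.
Here |Q| = 5
Therefore the proof uses p = 5

5


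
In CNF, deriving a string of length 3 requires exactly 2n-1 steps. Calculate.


Chomsky Normal Form derivation:
String length n = 3
Each step either:
  - Splits a nonterminal into two (n-1 such steps)
  - Converts a nonterminal to terminal (n such steps)
Total = (n-1) + n = 2n - 1
= 2(3) - 1
= 6 - 1
= 5

5


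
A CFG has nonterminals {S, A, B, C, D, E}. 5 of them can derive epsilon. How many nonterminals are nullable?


Nonterminals: {S, A, B, C, D, E}
A nonterminal is nullable if it can derive epsilon
Counting nullable nonterminals: 5
Total nullable = 5

5


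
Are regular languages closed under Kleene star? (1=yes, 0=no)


Regular languages are closed under:
- Union (DFA product construction)
- Intersection (DFA product construction)
- Complement (swap accept/reject states)
- Concatenation (NFA construction)
- Kleene star (NFA construction)
Kleene star is in this list
Therefore: closed

1


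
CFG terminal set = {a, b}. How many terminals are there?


Terminal symbols: a, b
Counting each: a (#1), b (#2)
Total = 2

2


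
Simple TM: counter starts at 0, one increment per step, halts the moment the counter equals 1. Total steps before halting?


Counter starts at 0. Counting sequence:
  Step 1: counter = 1
Counter reached 1 -> halt
Total steps = 1

1


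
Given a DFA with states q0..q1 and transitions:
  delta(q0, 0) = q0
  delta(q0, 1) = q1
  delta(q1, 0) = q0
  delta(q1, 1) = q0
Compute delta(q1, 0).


Looking up transition function:
delta(q1, 0) in the table
Row: q1, Column: 0
Result: q0

q0


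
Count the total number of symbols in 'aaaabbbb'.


String: 'aaaabbbb'
Counting characters:
  'a' appears 4 time(s)
  'b' appears 4 time(s)
Total length = 4 + 4 = 8

8


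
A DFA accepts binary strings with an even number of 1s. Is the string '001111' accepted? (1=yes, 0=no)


DFA has 2 states: q_even (start, accept=yes) and q_odd
Processing string '001111' character by character:
  Position 0: read '0', 1-count=0 -> q_even (no change)
  Position 1: read '0', 1-count=0 -> q_even (no change)
  Position 2: read '1', 1-count=1 -> q_odd
  Position 3: read '1', 1-count=2 -> q_even
  Position 4: read '1', 1-count=3 -> q_odd
  Position 5: read '1', 1-count=4 -> q_even
Final state: q_even, total 1s = 4 (even); the DFA requires an even count -> accept

1


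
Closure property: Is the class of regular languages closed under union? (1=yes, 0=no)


Regular languages are closed under all standard operations:
- Union: Yes (product construction)
- Intersection: Yes (product construction)
- Complement: Yes (swap accept/reject)
- Concatenation: Yes (NFA construction)
Operation: union -> Closed

1


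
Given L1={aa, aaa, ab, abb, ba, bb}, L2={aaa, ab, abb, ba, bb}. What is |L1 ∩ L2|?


L1 = {aa, aaa, ab, abb, ba, bb}
L2 = {aaa, ab, abb, ba, bb}
Checking each string in L1 against L2:
  'aa': in L2? No
  'aaa': in L2? Yes
  'ab': in L2? Yes
  'abb': in L2? Yes
  'ba': in L2? Yes
  'bb': in L2? Yes
Intersection = {aaa, ab, abb, ba, bb}
|L1 ∩ L2| = 5

5


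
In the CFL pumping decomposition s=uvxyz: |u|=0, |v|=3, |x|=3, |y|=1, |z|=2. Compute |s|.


|s| = |u| + |v| + |x| + |y| + |z|
= 0 + 3 + 3 + 1 + 2
= 3 + 3 + 3
= 6 + 3
= 9

9


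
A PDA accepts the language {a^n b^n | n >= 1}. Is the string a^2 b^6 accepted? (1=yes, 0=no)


Language requires equal numbers of a's and b's
PDA pushes for each 'a', pops for each 'b'
Number of a's = 2
Number of b's = 6
2 != 6 -> Reject

0


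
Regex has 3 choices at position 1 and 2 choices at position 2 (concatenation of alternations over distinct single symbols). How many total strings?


First group: 3 alternatives
Second group: 2 alternatives
Concatenation: each choice from group 1 pairs with each from group 2
Total = 3 x 2 = 6

6


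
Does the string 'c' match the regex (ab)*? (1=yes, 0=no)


Pattern: (ab)*
String: 'c'
Pattern requires: zero or more repetitions of 'ab'
Length 1 is odd -> cannot be (ab)* -> no match
Result: 0

0


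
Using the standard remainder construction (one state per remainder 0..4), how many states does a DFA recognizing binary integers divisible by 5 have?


Divisibility by 5 is tracked via the remainder mod 5: 0, 1, ..., 4
The construction assigns one state to each remainder
Number of remainders = 5

5


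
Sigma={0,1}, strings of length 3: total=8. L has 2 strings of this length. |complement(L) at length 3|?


Alphabet: {0,1}
String length: 3
Total strings of length 3 = 2^3 = 8
Strings in L = 2
Complement = total - |L|
= 8 - 2
= 6

6


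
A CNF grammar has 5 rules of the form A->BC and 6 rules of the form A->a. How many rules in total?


CNF allows two rule forms:
  A -> BC (binary): 5 rules
  A -> a (terminal): 6 rules
Total = 5 + 6 = 11

11


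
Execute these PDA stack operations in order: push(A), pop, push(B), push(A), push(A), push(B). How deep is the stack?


Tracing stack operations:
  push(A) -> stack = [A], depth=1
  pop -> removed A, stack = [], depth=0
  push(B) -> stack = [B], depth=1
  push(A) -> stack = [B,A], depth=2
  push(A) -> stack = [B,A,A], depth=3
  push(B) -> stack = [B,A,A,B], depth=4
Final depth = 4

4


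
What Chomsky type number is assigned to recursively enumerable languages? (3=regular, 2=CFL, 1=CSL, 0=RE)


Chomsky hierarchy levels:
  Type 3: Regular (DFA/NFA/regex)
  Type 2: Context-free (PDA)
  Type 1: Context-sensitive
  Type 0: Recursively enumerable (TM)
'recursively enumerable' corresponds to Type 0

0


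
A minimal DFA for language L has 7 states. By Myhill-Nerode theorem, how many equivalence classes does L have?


Myhill-Nerode theorem:
Number of equivalence classes = number of states in minimal DFA
Minimal DFA states = 7
Therefore equivalence classes = 7

7


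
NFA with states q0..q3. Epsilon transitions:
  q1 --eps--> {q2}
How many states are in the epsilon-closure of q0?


Starting from q0
Initialize closure = {q0}
q0 has no outgoing epsilon transitions -> nothing to add
Final closure: {q0}
Size = 1

1


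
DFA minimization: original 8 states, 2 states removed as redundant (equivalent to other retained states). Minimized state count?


Original DFA: 8 states
Redundant states removed: 2
Minimized states = original - removed
= 8 - 2
= 6

6


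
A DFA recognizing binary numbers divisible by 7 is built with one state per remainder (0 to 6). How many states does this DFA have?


Divisibility by 7 is tracked via the remainder mod 7: 0, 1, ..., 6
The construction assigns one state to each remainder
Number of remainders = 7

7


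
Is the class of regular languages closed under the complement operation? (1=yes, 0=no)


Regular languages are closed under:
- Union (DFA product construction)
- Intersection (DFA product construction)
- Complement (swap accept/reject states)
- Concatenation (NFA construction)
- Kleene star (NFA construction)
complement is in this list
Therefore: closed

1


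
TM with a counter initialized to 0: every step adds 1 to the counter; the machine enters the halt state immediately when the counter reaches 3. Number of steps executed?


Counter starts at 0. Counting sequence:
  Step 1: counter = 1
  Step 2: counter = 2
  Step 3: counter = 3
Counter reached 3 -> halt
Total steps = 3

3


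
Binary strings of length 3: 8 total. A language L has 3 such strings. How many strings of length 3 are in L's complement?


Alphabet: {0,1}
String length: 3
Total strings of length 3 = 2^3 = 8
Strings in L = 3
Complement = total - |L|
= 8 - 3
= 5

5


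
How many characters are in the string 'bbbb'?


String: 'bbbb'
Counting characters:
  'b' appears 4 time(s)
Total length = 0 + 4 = 4

4


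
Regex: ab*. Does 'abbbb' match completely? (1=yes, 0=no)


Pattern: ab*
String: 'abbbb'
Pattern requires: exactly one 'a' followed by zero or more 'b's
First char is 'a' -> OK
Rest 'bbbb': all b's? Yes
Result: 1

1


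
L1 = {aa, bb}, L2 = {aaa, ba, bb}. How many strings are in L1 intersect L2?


L1 = {aa, bb}
L2 = {aaa, ba, bb}
Checking each string in L1 against L2:
  'aa': in L2? No
  'bb': in L2? Yes
Intersection = {bb}
|L1 ∩ L2| = 1

1


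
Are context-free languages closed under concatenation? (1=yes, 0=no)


CFL closure properties:
  Closed under: union, concatenation, Kleene star
  NOT closed under: intersection, complement
Operation 'concatenation' is in closed list -> Yes (closed)

1


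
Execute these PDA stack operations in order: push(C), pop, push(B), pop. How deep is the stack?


Tracing stack operations:
  push(C) -> stack = [C], depth=1
  pop -> removed C, stack = [], depth=0
  push(B) -> stack = [B], depth=1
  pop -> removed B, stack = [], depth=0
Final depth = 0

0


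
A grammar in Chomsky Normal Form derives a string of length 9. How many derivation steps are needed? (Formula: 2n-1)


Chomsky Normal Form derivation:
String length n = 9
Each step either:
  - Splits a nonterminal into two (n-1 such steps)
  - Converts a nonterminal to terminal (n such steps)
Total = (n-1) + n = 2n - 1
= 2(9) - 1
= 18 - 1
= 17

17


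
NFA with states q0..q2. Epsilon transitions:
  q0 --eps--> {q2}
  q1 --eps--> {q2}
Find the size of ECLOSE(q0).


Starting from q0
Initialize closure = {q0}
Follow epsilon from q0 -> add q2
Final closure: {q0, q2}
Size = 2

2


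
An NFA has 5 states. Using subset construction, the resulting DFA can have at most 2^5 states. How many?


NFA has 5 states
Subset construction: each DFA state = subset of NFA states
Maximum subsets = 2^5
2^5 = 32

32


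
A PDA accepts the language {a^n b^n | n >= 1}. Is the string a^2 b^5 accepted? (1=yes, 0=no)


Language requires equal numbers of a's and b's
PDA pushes for each 'a', pops for each 'b'
Number of a's = 2
Number of b's = 5
2 != 5 -> Reject

0


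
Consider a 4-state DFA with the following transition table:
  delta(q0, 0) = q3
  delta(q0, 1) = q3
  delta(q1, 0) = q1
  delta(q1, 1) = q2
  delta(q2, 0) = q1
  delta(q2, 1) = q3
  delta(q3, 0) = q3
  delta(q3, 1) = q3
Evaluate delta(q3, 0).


Looking up transition function:
delta(q3, 0) in the table
Row: q3, Column: 0
Result: q3

q3


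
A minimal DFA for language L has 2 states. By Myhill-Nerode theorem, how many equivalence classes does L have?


Myhill-Nerode theorem:
Number of equivalence classes = number of states in minimal DFA
Minimal DFA states = 2
Therefore equivalence classes = 2

2


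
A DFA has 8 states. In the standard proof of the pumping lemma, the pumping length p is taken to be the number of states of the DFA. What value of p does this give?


Pumping lemma for regular languages (standard proof):
Take p = |Q|, the number of DFA states.
Any string of length >= |Q| passes through |Q|+1 states while reading its first |Q| symbols,
so by pigeonhole some state repeats, giving the loop that can be pumped.
Here |Q| = 8
Therefore the proof uses p = 8

8


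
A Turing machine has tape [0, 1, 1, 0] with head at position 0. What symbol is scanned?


Tape: [0, 1, 1, 0]
Positions: 0 1 2 3
Values:    0 1 1 0
Head at position 0
tape[0] = 0

0


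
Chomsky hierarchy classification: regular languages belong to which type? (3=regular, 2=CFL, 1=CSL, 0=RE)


Chomsky hierarchy levels:
  Type 3: Regular (DFA/NFA/regex)
  Type 2: Context-free (PDA)
  Type 1: Context-sensitive
  Type 0: Recursively enumerable (TM)
'regular' corresponds to Type 3

3


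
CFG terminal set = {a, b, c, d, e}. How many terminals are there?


Terminal symbols: a, b, c, d, e
Counting each: a (#1), b (#2), c (#3), d (#4), e (#5)
Total = 5

5


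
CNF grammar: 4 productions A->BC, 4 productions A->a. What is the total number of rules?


CNF allows two rule forms:
  A -> BC (binary): 4 rules
  A -> a (terminal): 4 rules
Total = 4 + 4 = 8

8


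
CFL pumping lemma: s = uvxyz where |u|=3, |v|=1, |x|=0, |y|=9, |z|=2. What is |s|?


|s| = |u| + |v| + |x| + |y| + |z|
= 3 + 1 + 0 + 9 + 2
= 4 + 0 + 11
= 4 + 11
= 15

15


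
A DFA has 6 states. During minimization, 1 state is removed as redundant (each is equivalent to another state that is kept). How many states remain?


Original DFA: 6 states
Redundant states removed: 1
Minimized states = original - removed
= 6 - 1
= 5

5


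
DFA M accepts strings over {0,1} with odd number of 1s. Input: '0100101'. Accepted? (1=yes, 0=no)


DFA has 2 states: q_even (start, accept=no) and q_odd
Processing string '0100101' character by character:
  Position 0: read '0', 1-count=0 -> q_even (no change)
  Position 1: read '1', 1-count=1 -> q_odd
  Position 2: read '0', 1-count=1 -> q_odd (no change)
  Position 3: read '0', 1-count=1 -> q_odd (no change)
  Position 4: read '1', 1-count=2 -> q_even
  Position 5: read '0', 1-count=2 -> q_even (no change)
  Position 6: read '1', 1-count=3 -> q_odd
Final state: q_odd, total 1s = 3 (odd); the DFA requires an odd count -> accept

1


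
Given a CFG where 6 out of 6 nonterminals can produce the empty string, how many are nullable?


Nonterminals: {S, A, B, C, D, E}
A nonterminal is nullable if it can derive epsilon
Counting nullable nonterminals: 6
Total nullable = 6

6


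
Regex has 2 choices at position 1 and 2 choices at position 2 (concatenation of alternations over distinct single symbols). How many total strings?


First group: 2 alternatives
Second group: 2 alternatives
Concatenation: each choice from group 1 pairs with each from group 2
Total = 2 x 2 = 4

4


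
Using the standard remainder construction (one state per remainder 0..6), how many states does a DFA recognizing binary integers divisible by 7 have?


Divisibility by 7 is tracked via the remainder mod 7: 0, 1, ..., 6
The construction assigns one state to each remainder
Number of remainders = 7

7


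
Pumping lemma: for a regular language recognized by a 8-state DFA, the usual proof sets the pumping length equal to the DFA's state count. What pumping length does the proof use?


Pumping lemma for regular languages (standard proof):
Take p = |Q|, the number of DFA states.
Any string of length >= |Q| passes through |Q|+1 states while reading its first |Q| symbols,
so by pigeonhole some state repeats, giving the loop that can be pumped.
Here |Q| = 8
Therefore the proof uses p = 8

8


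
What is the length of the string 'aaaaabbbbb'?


String: 'aaaaabbbbb'
Counting characters:
  'a' appears 5 time(s)
  'b' appears 5 time(s)
Total length = 5 + 5 = 10

10


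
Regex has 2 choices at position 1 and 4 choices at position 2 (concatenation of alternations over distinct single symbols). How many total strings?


First group: 2 alternatives
Second group: 4 alternatives
Concatenation: each choice from group 1 pairs with each from group 2
Total = 2 x 4 = 8

8


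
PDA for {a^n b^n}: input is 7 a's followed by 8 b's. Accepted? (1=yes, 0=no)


Language requires equal numbers of a's and b's
PDA pushes for each 'a', pops for each 'b'
Number of a's = 7
Number of b's = 8
7 != 8 -> Reject

0


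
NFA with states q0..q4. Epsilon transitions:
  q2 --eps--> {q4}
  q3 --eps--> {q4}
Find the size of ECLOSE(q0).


Starting from q0
Initialize closure = {q0}
q0 has no outgoing epsilon transitions -> nothing to add
Final closure: {q0}
Size = 1

1


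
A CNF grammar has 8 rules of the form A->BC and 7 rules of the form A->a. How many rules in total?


CNF allows two rule forms:
  A -> BC (binary): 8 rules
  A -> a (terminal): 7 rules
Total = 8 + 7 = 15

15


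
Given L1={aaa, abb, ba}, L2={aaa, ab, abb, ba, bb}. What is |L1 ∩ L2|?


L1 = {aaa, abb, ba}
L2 = {aaa, ab, abb, ba, bb}
Checking each string in L1 against L2:
  'aaa': in L2? Yes
  'abb': in L2? Yes
  'ba': in L2? Yes
Intersection = {aaa, abb, ba}
|L1 ∩ L2| = 3

3


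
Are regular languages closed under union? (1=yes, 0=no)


Regular languages are closed under:
- Union (DFA product construction)
- Intersection (DFA product construction)
- Complement (swap accept/reject states)
- Concatenation (NFA construction)
- Kleene star (NFA construction)
union is in this list
Therefore: closed

1


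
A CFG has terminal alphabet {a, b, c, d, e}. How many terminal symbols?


Terminal symbols: a, b, c, d, e
Counting each: a (#1), b (#2), c (#3), d (#4), e (#5)
Total = 5

5


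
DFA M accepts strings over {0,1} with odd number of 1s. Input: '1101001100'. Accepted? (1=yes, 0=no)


DFA has 2 states: q_even (start, accept=no) and q_odd
Processing string '1101001100' character by character:
  Position 0: read '1', 1-count=1 -> q_odd
  Position 1: read '1', 1-count=2 -> q_even
  Position 2: read '0', 1-count=2 -> q_even (no change)
  Position 3: read '1', 1-count=3 -> q_odd
  Position 4: read '0', 1-count=3 -> q_odd (no change)
  Position 5: read '0', 1-count=3 -> q_odd (no change)
  Position 6: read '1', 1-count=4 -> q_even
  Position 7: read '1', 1-count=5 -> q_odd
  Position 8: read '0', 1-count=5 -> q_odd (no change)
  Position 9: read '0', 1-count=5 -> q_odd (no change)
Final state: q_odd, total 1s = 5 (odd); the DFA requires an odd count -> accept

1


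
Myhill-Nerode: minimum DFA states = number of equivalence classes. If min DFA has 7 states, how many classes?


Myhill-Nerode theorem:
Number of equivalence classes = number of states in minimal DFA
Minimal DFA states = 7
Therefore equivalence classes = 7

7


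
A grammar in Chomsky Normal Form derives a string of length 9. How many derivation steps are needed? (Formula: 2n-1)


Chomsky Normal Form derivation:
String length n = 9
Each step either:
  - Splits a nonterminal into two (n-1 such steps)
  - Converts a nonterminal to terminal (n such steps)
Total = (n-1) + n = 2n - 1
= 2(9) - 1
= 18 - 1
= 17

17


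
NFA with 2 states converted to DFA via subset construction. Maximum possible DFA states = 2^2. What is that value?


NFA has 2 states
Subset construction: each DFA state = subset of NFA states
Maximum subsets = 2^2
2^2 = 4

4


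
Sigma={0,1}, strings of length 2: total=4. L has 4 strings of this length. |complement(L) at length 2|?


Alphabet: {0,1}
String length: 2
Total strings of length 2 = 2^2 = 4
Strings in L = 4
Complement = total - |L|
= 4 - 4
= 0

0


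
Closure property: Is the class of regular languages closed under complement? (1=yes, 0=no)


Regular languages are closed under all standard operations:
- Union: Yes (product construction)
- Intersection: Yes (product construction)
- Complement: Yes (swap accept/reject)
- Concatenation: Yes (NFA construction)
Operation: complement -> Closed

1


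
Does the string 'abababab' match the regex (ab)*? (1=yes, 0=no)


Pattern: (ab)*
String: 'abababab'
Pattern requires: zero or more repetitions of 'ab'
Pairs: ['ab', 'ab', 'ab', 'ab']
All pairs are 'ab'? Yes
Result: 1

1


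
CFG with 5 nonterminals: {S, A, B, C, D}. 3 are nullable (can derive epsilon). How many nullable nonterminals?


Nonterminals: {S, A, B, C, D}
A nonterminal is nullable if it can derive epsilon
Counting nullable nonterminals: 3
Total nullable = 3

3


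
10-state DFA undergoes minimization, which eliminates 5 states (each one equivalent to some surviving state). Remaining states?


Original DFA: 10 states
Redundant states removed: 5
Minimized states = original - removed
= 10 - 5
= 5

5


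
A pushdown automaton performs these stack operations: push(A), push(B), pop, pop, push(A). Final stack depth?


Tracing stack operations:
  push(A) -> stack = [A], depth=1
  push(B) -> stack = [A,B], depth=2
  pop -> removed B, stack = [A], depth=1
  pop -> removed A, stack = [], depth=0
  push(A) -> stack = [A], depth=1
Final depth = 1

1


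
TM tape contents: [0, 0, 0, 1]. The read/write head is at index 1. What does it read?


Tape: [0, 0, 0, 1]
Positions: 0 1 2 3
Values:    0 0 0 1
Head at position 1
tape[1] = 0

0


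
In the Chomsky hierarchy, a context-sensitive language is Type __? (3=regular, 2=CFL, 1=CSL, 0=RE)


Chomsky hierarchy levels:
  Type 3: Regular (DFA/NFA/regex)
  Type 2: Context-free (PDA)
  Type 1: Context-sensitive
  Type 0: Recursively enumerable (TM)
'context-sensitive' corresponds to Type 1

1


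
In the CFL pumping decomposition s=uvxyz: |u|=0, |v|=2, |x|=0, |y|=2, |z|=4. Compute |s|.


|s| = |u| + |v| + |x| + |y| + |z|
= 0 + 2 + 0 + 2 + 4
= 2 + 0 + 6
= 2 + 6
= 8

8


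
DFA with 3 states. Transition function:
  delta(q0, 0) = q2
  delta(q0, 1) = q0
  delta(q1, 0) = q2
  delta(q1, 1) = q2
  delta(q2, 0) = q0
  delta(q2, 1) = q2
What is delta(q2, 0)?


Looking up transition function:
delta(q2, 0) in the table
Row: q2, Column: 0
Result: q0

q0


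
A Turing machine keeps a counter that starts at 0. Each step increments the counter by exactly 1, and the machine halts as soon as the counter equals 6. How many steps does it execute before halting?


Counter starts at 0. Counting sequence:
  Step 1: counter = 1
  Step 2: counter = 2
  Step 3: counter = 3
  Step 4: counter = 4
  Step 5: counter = 5
  Step 6: counter = 6
Counter reached 6 -> halt
Total steps = 6

6


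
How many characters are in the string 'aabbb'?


String: 'aabbb'
Counting characters:
  'a' appears 2 time(s)
  'b' appears 3 time(s)
Total length = 2 + 3 = 5

5


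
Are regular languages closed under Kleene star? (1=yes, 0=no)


Regular languages are closed under:
- Union (DFA product construction)
- Intersection (DFA product construction)
- Complement (swap accept/reject states)
- Concatenation (NFA construction)
- Kleene star (NFA construction)
Kleene star is in this list
Therefore: closed

1
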